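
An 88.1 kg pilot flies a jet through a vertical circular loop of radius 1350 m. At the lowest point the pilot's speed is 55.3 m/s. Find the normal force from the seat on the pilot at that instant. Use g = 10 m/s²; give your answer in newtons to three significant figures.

At the lowest point, N points up (toward the centre) and the weight mg points down (away from the centre), so the net inward force is N − mg = mv²/r.
N = m(v²/r + g) = 88.1 × ((55.3)²/1350 + 10.0) = 88.1 × (2.265 + 10.0) = 88.1 × 12.27 = 1081 N.

1080 N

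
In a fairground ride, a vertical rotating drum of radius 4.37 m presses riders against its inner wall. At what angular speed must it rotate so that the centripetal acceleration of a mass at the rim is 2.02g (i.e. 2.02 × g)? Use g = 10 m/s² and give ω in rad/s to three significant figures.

Centripetal acceleration a_c = ω²r. Setting ω²r = 2.02g:
ω = √(2.02g / r) = √(2.02 × 10.0 / 4.37) = √4.622 = 2.150 rad/s.

2.15 rad/s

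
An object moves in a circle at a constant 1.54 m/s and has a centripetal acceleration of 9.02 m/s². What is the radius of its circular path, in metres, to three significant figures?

a_c = v²/r ⇒ r = v²/a_c = (1.54)²/9.02 = 2.372/9.02 = 0.2629 m.

0.263 m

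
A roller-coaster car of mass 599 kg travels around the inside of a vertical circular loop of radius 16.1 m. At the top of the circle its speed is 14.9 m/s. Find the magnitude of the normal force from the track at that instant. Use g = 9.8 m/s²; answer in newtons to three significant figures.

At the top, both N and the weight mg point inward (toward the centre), so N + mg = mv²/r.
N = m(v²/r − g) = 599 × ((14.9)²/16.1 − 9.8) = 599 × (13.79 − 9.8) = 599 × 3.989 = 2390 N.

2390 N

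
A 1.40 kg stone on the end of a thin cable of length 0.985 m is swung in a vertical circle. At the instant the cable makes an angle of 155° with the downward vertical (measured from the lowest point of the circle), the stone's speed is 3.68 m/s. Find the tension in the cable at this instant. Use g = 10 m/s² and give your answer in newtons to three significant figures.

Take the radial direction toward the centre of the circle as positive. The component of the weight along the string toward the centre is −mg cos φ (φ measured from the bottom), so Newton's second law along the string gives T − mg cos φ = m v²/r.
cos 155° = -0.9063, so T = m(v²/r + g cos φ) = 1.40 × ((3.68)²/0.985 + 10.0 × -0.9063) = 1.40 × (13.75 + (-9.063)) = 1.40 × 4.686 = 6.560 N.

6.56 N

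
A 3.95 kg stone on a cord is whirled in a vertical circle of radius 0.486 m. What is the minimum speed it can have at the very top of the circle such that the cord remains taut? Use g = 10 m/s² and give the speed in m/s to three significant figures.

At the top, both weight mg and T point toward the centre: T + mg = mv²/r.
At minimum speed T → 0, so mg = mv_min²/r ⇒ v_min = √(g r) = √(10.0 × 0.486) = 2.205 m/s.

2.20 m/s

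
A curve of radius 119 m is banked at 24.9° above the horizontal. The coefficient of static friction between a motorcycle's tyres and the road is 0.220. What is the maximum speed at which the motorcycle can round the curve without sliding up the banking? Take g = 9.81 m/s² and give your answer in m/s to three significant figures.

At the maximum speed, friction acts down the slope at its limiting value f = μN. Radially (horizontal, toward centre): N sinθ + μN cosθ = mv²/r. Vertically: N cosθ − μN sinθ = mg.
Dividing: v² = r g (sinθ + μcosθ)/(cosθ − μsinθ).
sinθ + μcosθ = 0.4210 + 0.220×0.9070 = 0.6206; cosθ − μsinθ = 0.9070 − 0.220×0.4210 = 0.8144.
v² = 119 × 9.81 × 0.6206/0.8144 = 889.6 m²/s², so v = 29.83 m/s.

29.8 m/s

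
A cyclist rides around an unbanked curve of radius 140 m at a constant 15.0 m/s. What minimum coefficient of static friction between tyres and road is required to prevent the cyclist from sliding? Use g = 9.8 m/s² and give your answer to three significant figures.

Friction provides the centripetal force: μ_s m g = m v²/r, so μ_s = v²/(g r) = (15.00)²/(9.8 × 140) = 225.0/1372 = 0.1640.

0.164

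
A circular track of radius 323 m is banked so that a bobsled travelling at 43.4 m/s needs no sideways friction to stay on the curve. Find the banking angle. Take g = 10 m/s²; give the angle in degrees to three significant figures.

30.2°

With no friction, the horizontal component of the normal force provides the centripetal force: N sinθ = mv²/r, while N cosθ = mg vertically.
Dividing: tanθ = v²/(r g) = (43.4)²/(323 × 10.0) = 1884/3230 = 0.5831.
θ = arctan(0.5831) = 30.25°.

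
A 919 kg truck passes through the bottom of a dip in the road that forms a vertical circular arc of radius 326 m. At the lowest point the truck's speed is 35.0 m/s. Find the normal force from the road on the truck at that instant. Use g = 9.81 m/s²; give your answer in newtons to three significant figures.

At the lowest point, N points up (toward the centre) and the weight mg points down (away from the centre), so the net inward force is N − mg = mv²/r.
N = m(v²/r + g) = 919 × ((35.0)²/326 + 9.81) = 919 × (3.758 + 9.81) = 919 × 13.57 = 12470 N.

12500 N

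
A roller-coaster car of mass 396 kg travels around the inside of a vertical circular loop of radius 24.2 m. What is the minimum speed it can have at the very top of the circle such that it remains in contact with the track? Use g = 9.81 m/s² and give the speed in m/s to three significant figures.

At the top, both weight mg and N point toward the centre: N + mg = mv²/r.
At minimum speed N → 0, so mg = mv_min²/r ⇒ v_min = √(g r) = √(9.81 × 24.2) = 15.41 m/s.

15.4 m/s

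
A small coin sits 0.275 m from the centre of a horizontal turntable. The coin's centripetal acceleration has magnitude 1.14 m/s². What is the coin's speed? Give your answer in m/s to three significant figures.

a_c = v²/r ⇒ v = √(a_c · r) = √(1.14 × 0.275) = √0.3135 = 0.5599 m/s.

0.560 m/s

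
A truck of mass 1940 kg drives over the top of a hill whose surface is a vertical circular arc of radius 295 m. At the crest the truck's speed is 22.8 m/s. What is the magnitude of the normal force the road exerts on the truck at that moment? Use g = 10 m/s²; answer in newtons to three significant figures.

At the crest the centripetal acceleration points downward (toward the centre of the arc), so mg − N = mv²/r.
N = m(g − v²/r) = 1940 × (10.0 − (22.8)²/295) = 1940 × (10.0 − 1.762) = 1940 × 8.238 = 15980 N.

16000 N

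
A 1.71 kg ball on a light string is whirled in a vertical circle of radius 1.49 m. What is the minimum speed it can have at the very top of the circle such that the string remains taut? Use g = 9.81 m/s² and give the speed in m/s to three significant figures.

At the top, both weight mg and T point toward the centre: T + mg = mv²/r.
At minimum speed T → 0, so mg = mv_min²/r ⇒ v_min = √(g r) = √(9.81 × 1.49) = 3.823 m/s.

3.82 m/s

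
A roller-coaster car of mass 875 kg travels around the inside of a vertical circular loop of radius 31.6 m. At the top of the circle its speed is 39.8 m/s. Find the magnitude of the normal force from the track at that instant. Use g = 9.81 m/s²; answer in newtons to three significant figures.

35300 N

At the top, both N and the weight mg point inward (toward the centre), so N + mg = mv²/r.
N = m(v²/r − g) = 875 × ((39.8)²/31.6 − 9.81) = 875 × (50.13 − 9.81) = 875 × 40.32 = 35280 N.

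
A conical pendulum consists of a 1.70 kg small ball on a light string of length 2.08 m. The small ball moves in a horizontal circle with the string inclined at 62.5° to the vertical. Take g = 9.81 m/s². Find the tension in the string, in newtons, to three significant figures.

Vertically the bob has no acceleration, so T cosθ = mg.
T = mg/cosθ = 1.70 × 9.81 / cos 62.5° = 16.68/0.4617 = 36.12 N.

36.1 N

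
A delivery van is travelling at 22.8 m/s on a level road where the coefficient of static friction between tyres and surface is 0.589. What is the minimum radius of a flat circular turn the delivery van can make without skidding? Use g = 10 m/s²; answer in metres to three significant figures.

At the limit, μ_s m g = m v²/r, so r_min = v²/(μ_s g) = (22.8)²/(0.589 × 10.0) = 519.8/5.890 = 88.26 m.

88.3 m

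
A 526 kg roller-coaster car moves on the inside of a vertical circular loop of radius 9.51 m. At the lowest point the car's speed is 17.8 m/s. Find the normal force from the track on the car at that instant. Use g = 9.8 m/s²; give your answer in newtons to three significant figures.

22700 N

At the lowest point, N points up (toward the centre) and the weight mg points down (away from the centre), so the net inward force is N − mg = mv²/r.
N = m(v²/r + g) = 526 × ((17.8)²/9.51 + 9.8) = 526 × (33.32 + 9.8) = 526 × 43.12 = 22680 N.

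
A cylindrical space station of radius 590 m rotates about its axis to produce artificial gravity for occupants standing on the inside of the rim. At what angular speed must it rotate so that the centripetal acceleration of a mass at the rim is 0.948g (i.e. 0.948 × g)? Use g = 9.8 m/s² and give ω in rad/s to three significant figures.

0.125 rad/s

Centripetal acceleration a_c = ω²r. Setting ω²r = 0.948g:
ω = √(0.948g / r) = √(0.948 × 9.8 / 590) = √0.01575 = 0.1255 rad/s.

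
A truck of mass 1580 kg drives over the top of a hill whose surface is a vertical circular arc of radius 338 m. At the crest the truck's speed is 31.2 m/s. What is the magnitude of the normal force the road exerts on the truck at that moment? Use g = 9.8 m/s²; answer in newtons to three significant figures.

At the crest the centripetal acceleration points downward (toward the centre of the arc), so mg − N = mv²/r.
N = m(g − v²/r) = 1580 × (9.8 − (31.2)²/338) = 1580 × (9.8 − 2.880) = 1580 × 6.920 = 10930 N.

10900 N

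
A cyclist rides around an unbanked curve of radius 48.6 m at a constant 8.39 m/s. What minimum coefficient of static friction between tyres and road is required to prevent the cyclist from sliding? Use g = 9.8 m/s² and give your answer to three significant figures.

0.148

Friction provides the centripetal force: μ_s m g = m v²/r, so μ_s = v²/(g r) = (8.390)²/(9.8 × 48.6) = 70.39/476.3 = 0.1478.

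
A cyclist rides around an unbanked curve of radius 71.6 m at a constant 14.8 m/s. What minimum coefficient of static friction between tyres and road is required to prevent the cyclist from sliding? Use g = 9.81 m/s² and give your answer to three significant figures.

0.312

Friction provides the centripetal force: μ_s m g = m v²/r, so μ_s = v²/(g r) = (14.80)²/(9.81 × 71.6) = 219.0/702.4 = 0.3118.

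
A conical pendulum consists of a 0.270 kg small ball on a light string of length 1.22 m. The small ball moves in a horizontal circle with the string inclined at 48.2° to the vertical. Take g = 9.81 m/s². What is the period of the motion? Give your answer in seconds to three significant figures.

1.81 s

r = L sinθ = 0.9095 m. From T sinθ = mω²r and T cosθ = mg: tanθ = ω²r/g, so ω² = g tanθ / r = g/(L cosθ).
ω = √(g/(L cosθ)) = √(9.81/(1.22 × 0.6665)) = √12.06 = 3.473 rad/s.
Period = 2π/ω = 1.809 s.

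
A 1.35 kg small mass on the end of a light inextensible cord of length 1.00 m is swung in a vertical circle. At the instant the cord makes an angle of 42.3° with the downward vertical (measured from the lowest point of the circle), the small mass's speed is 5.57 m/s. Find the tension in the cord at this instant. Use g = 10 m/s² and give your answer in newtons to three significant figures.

51.9 N

Take the radial direction toward the centre of the circle as positive. The component of the weight along the string toward the centre is −mg cos φ (φ measured from the bottom), so Newton's second law along the string gives T − mg cos φ = m v²/r.
cos 42.3° = 0.7396, so T = m(v²/r + g cos φ) = 1.35 × ((5.57)²/1.00 + 10.0 × 0.7396) = 1.35 × (31.02 + (7.396)) = 1.35 × 38.42 = 51.87 N.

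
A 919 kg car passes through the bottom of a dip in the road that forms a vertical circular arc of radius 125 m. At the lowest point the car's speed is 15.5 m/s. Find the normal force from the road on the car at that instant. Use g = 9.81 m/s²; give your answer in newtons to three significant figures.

10800 N

At the lowest point, N points up (toward the centre) and the weight mg points down (away from the centre), so the net inward force is N − mg = mv²/r.
N = m(v²/r + g) = 919 × ((15.5)²/125 + 9.81) = 919 × (1.922 + 9.81) = 919 × 11.73 = 10780 N.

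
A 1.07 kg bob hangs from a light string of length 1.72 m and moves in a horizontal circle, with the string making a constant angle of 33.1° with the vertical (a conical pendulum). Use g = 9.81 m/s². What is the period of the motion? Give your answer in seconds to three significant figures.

r = L sinθ = 0.9393 m. From T sinθ = mω²r and T cosθ = mg: tanθ = ω²r/g, so ω² = g tanθ / r = g/(L cosθ).
ω = √(g/(L cosθ)) = √(9.81/(1.72 × 0.8377)) = √6.808 = 2.609 rad/s.
Period = 2π/ω = 2.408 s.

2.41 s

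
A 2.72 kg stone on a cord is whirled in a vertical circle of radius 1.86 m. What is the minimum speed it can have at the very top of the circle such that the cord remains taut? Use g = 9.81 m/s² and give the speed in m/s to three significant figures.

At the highest point the centre is directly below, so both the weight and T act inward: T + mg = mv²/r.
At minimum speed T → 0, so mg = mv_min²/r ⇒ v_min = √(g r) = √(9.81 × 1.86) = 4.272 m/s.

4.27 m/s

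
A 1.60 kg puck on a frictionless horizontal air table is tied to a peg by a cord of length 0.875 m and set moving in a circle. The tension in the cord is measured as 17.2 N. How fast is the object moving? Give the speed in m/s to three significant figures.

3.07 m/s

T = m v²/r ⇒ v = √(T r / m) = √(17.2 × 0.875 / 1.60) = √9.406 = 3.067 m/s.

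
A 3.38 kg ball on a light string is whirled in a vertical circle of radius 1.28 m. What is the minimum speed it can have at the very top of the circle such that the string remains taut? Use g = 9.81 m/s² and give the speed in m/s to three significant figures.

At the highest point the centre is directly below, so both the weight and T act inward: T + mg = mv²/r.
At minimum speed T → 0, so mg = mv_min²/r ⇒ v_min = √(g r) = √(9.81 × 1.28) = 3.544 m/s.

3.54 m/s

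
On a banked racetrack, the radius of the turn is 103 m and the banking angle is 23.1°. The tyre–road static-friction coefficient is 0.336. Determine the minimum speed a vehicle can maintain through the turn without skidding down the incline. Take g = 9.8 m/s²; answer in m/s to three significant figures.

At the minimum speed, friction acts up the slope at its limiting value f = μN. Radially (horizontal, toward centre): N sinθ − μN cosθ = mv²/r. Vertically: N cosθ + μN sinθ = mg.
Dividing: v² = r g (sinθ − μcosθ)/(cosθ + μsinθ).
sinθ − μcosθ = 0.3923 − 0.336×0.9198 = 0.08328; cosθ + μsinθ = 0.9198 + 0.336×0.3923 = 1.052.
v² = 103 × 9.8 × 0.08328/1.052 = 79.93 m²/s², so v = 8.940 m/s.

8.94 m/s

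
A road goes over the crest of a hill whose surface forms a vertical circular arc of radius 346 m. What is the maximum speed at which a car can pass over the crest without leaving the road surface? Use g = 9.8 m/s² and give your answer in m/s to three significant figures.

At the crest the centre of the circle is below the car, so the net downward (centripetal) force is mg − N = mv²/r.
The car leaves the road when N → 0, giving v_max = √(g r) = √(9.8 × 346) = 58.23 m/s.

58.2 m/s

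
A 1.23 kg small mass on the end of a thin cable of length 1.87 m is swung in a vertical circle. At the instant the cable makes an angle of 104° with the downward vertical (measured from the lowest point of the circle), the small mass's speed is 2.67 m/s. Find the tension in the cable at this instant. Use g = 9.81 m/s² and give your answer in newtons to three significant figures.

Take the radial direction toward the centre of the circle as positive. The component of the weight along the string toward the centre is −mg cos φ (φ measured from the bottom), so Newton's second law along the string gives T − mg cos φ = m v²/r.
cos 104° = -0.2419, so T = m(v²/r + g cos φ) = 1.23 × ((2.67)²/1.87 + 9.81 × -0.2419) = 1.23 × (3.812 + (-2.373)) = 1.23 × 1.439 = 1.770 N.

1.77 N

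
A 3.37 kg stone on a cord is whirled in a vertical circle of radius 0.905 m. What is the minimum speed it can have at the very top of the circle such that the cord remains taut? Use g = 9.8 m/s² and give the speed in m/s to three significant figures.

2.98 m/s

At the highest point the centre is directly below, so both the weight and T act inward: T + mg = mv²/r.
At minimum speed T → 0, so mg = mv_min²/r ⇒ v_min = √(g r) = √(9.8 × 0.905) = 2.978 m/s.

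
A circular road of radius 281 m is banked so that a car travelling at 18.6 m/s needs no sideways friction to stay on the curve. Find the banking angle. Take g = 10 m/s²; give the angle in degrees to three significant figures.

7.02°

For a frictionless banked turn: horizontally N sinθ = mv²/r and vertically N cosθ = mg.
Dividing: tanθ = v²/(r g) = (18.6)²/(281 × 10.0) = 346.0/2810 = 0.1231.
θ = arctan(0.1231) = 7.019°.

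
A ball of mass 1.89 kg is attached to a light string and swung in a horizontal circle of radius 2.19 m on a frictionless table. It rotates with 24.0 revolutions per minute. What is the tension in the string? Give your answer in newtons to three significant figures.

26.1 N

ω = 24.0 rev/min × 2π/60 = 2.513 rad/s, so v = ωr = 2.513 × 2.19 = 5.504 m/s.
The tension is the only horizontal force, so it supplies the full centripetal force: T = m v²/r = 1.89 × (5.504)²/2.19 = 1.89 × 30.29/2.19 = 26.14 N.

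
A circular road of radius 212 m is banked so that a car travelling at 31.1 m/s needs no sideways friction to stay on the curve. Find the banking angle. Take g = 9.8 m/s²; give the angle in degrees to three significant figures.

25.0°

For a frictionless banked turn: horizontally N sinθ = mv²/r and vertically N cosθ = mg.
Dividing: tanθ = v²/(r g) = (31.1)²/(212 × 9.8) = 967.2/2078 = 0.4655.
θ = arctan(0.4655) = 24.96°.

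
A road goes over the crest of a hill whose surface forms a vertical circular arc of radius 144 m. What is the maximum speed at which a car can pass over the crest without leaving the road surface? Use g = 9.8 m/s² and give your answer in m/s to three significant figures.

37.6 m/s

At the crest the centre of the circle is below the car, so the net downward (centripetal) force is mg − N = mv²/r.
The car leaves the road when N → 0, giving v_max = √(g r) = √(9.8 × 144) = 37.57 m/s.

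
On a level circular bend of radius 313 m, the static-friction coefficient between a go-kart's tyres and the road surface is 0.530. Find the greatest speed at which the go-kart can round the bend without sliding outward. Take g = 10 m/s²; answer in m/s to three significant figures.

The only inward force on a level bend is static friction, so at the limit f_s = μ_s N = μ_s m g = m v²/r.
Mass cancels: v_max = √(μ_s g r) = √(0.530 × 10.0 × 313) = √1659 = 40.73 m/s.

40.7 m/s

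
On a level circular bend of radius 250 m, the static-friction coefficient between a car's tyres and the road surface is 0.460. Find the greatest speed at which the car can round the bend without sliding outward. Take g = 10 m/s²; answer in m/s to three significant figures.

On a flat curve, static friction is the only horizontal force, so it must supply the full centripetal force: μ_s m g = m v²/r.
Mass cancels: v_max = √(μ_s g r) = √(0.460 × 10.0 × 250) = √1150 = 33.91 m/s.

33.9 m/s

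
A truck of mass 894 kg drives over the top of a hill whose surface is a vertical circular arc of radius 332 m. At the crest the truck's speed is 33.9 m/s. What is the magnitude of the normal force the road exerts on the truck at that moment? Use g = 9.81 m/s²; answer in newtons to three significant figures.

5680 N

At the crest the centripetal acceleration points downward (toward the centre of the arc), so mg − N = mv²/r.
N = m(g − v²/r) = 894 × (9.81 − (33.9)²/332) = 894 × (9.81 − 3.461) = 894 × 6.349 = 5676 N.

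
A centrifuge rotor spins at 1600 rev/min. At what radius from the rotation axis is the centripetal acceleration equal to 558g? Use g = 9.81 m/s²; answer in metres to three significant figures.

ω = 1600 rev/min × 2π/60 = 167.6 rad/s.
a_c = ω²r = 558g ⇒ r = 558 × 9.81 / (167.6)² = 5474/28070 = 0.1950 m.

0.195 m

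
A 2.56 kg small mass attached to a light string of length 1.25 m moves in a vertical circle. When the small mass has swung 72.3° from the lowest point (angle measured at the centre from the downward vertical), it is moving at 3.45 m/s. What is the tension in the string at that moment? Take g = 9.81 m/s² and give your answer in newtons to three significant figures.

Take the radial direction toward the centre of the circle as positive. The component of the weight along the string toward the centre is −mg cos φ (φ measured from the bottom), so Newton's second law along the string gives T − mg cos φ = m v²/r.
cos 72.3° = 0.3040, so T = m(v²/r + g cos φ) = 2.56 × ((3.45)²/1.25 + 9.81 × 0.3040) = 2.56 × (9.522 + (2.983)) = 2.56 × 12.50 = 32.01 N.

32.0 N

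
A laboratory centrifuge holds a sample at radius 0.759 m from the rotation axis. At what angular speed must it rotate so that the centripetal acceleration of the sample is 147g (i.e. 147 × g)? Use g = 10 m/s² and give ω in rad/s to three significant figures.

Centripetal acceleration a_c = ω²r. Setting ω²r = 147g:
ω = √(147g / r) = √(147 × 10.0 / 0.759) = √1937 = 44.01 rad/s.

44.0 rad/s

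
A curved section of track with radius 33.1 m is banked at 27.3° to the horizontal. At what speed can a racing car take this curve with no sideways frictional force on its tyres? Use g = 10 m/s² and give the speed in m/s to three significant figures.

13.1 m/s

On a frictionless banked curve, N sinθ = mv²/r and N cosθ = mg, so tanθ = v²/(rg).
v = √(r g tanθ) = √(33.1 × 10.0 × tan 27.3°) = √(33.1 × 10.0 × 0.5161) = √170.8 = 13.07 m/s.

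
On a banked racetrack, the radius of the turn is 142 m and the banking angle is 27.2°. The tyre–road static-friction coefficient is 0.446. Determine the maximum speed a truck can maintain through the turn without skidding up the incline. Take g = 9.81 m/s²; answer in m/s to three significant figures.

At the maximum speed, friction acts down the slope at its limiting value f = μN. Radially (horizontal, toward centre): N sinθ + μN cosθ = mv²/r. Vertically: N cosθ − μN sinθ = mg.
Dividing: v² = r g (sinθ + μcosθ)/(cosθ − μsinθ).
sinθ + μcosθ = 0.4571 + 0.446×0.8894 = 0.8538; cosθ − μsinθ = 0.8894 − 0.446×0.4571 = 0.6856.
v² = 142 × 9.81 × 0.8538/0.6856 = 1735 m²/s², so v = 41.65 m/s.

41.7 m/s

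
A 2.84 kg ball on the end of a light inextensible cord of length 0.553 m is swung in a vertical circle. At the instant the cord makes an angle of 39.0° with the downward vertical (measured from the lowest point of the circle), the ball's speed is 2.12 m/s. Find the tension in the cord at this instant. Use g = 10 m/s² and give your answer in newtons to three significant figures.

45.2 N

Take the radial direction toward the centre of the circle as positive. The component of the weight along the string toward the centre is −mg cos φ (φ measured from the bottom), so Newton's second law along the string gives T − mg cos φ = m v²/r.
cos 39.0° = 0.7771, so T = m(v²/r + g cos φ) = 2.84 × ((2.12)²/0.553 + 10.0 × 0.7771) = 2.84 × (8.127 + (7.771)) = 2.84 × 15.90 = 45.15 N.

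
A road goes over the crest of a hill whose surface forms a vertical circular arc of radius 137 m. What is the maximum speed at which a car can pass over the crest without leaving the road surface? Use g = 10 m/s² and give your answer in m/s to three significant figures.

37.0 m/s

At the crest the centre of the circle is below the car, so the net downward (centripetal) force is mg − N = mv²/r.
The car leaves the road when N → 0, giving v_max = √(g r) = √(10.0 × 137) = 37.01 m/s.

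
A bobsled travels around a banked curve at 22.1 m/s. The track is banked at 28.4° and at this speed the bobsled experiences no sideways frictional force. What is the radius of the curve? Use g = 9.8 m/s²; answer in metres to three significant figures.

Frictionless banking: tanθ = v²/(rg), so r = v²/(g tanθ).
r = (22.1)²/(9.8 × tan 28.4°) = 488.4/(9.8 × 0.5407) = 488.4/5.299 = 92.17 m.

92.2 m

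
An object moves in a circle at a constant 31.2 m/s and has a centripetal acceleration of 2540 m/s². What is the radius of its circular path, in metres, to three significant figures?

0.383 m

a_c = v²/r ⇒ r = v²/a_c = (31.2)²/2540 = 973.4/2540 = 0.3832 m.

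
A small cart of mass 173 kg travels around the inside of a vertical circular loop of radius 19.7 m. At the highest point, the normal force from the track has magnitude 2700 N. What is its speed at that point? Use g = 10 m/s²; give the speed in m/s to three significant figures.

At the top, N + mg = mv²/r, so v = √(r(N/m + g)) = √(19.7 × (2700/173 + 10.0)) = √(19.7 × 25.61) = √504.5 = 22.46 m/s.

22.5 m/s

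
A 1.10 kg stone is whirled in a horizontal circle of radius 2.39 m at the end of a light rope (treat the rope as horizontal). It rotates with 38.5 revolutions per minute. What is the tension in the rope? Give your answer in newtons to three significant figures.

ω = 38.5 rev/min × 2π/60 = 4.032 rad/s, so v = ωr = 4.032 × 2.39 = 9.636 m/s.
The tension is the only horizontal force, so it supplies the full centripetal force: T = m v²/r = 1.10 × (9.636)²/2.39 = 1.10 × 92.85/2.39 = 42.73 N.

42.7 N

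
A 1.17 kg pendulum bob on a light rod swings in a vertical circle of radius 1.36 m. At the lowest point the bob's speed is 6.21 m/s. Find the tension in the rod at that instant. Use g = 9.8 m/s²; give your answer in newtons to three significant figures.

At the lowest point, T points up (toward the centre) and the weight mg points down (away from the centre), so the net inward force is T − mg = mv²/r.
T = m(v²/r + g) = 1.17 × ((6.21)²/1.36 + 9.8) = 1.17 × (28.36 + 9.8) = 1.17 × 38.16 = 44.64 N.

44.6 N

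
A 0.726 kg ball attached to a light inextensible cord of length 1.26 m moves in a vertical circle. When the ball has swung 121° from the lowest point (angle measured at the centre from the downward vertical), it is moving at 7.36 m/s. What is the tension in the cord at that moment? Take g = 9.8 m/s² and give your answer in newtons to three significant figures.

27.5 N

Take the radial direction toward the centre of the circle as positive. The component of the weight along the string toward the centre is −mg cos φ (φ measured from the bottom), so Newton's second law along the string gives T − mg cos φ = m v²/r.
cos 121° = -0.5150, so T = m(v²/r + g cos φ) = 0.726 × ((7.36)²/1.26 + 9.8 × -0.5150) = 0.726 × (42.99 + (-5.047)) = 0.726 × 37.94 = 27.55 N.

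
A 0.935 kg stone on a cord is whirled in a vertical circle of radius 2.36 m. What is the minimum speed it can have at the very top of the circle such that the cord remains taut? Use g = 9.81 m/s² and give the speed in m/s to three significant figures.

4.81 m/s

At the highest point the centre is directly below, so both the weight and T act inward: T + mg = mv²/r.
At minimum speed T → 0, so mg = mv_min²/r ⇒ v_min = √(g r) = √(9.81 × 2.36) = 4.812 m/s.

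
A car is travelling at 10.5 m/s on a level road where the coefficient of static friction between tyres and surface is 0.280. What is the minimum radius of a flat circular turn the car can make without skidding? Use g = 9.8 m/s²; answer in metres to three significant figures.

At the limit, μ_s m g = m v²/r, so r_min = v²/(μ_s g) = (10.5)²/(0.280 × 9.8) = 110.2/2.744 = 40.18 m.

40.2 m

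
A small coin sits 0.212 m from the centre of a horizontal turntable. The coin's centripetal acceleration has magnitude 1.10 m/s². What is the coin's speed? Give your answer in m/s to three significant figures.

0.483 m/s

a_c = v²/r ⇒ v = √(a_c · r) = √(1.10 × 0.212) = √0.2332 = 0.4829 m/s.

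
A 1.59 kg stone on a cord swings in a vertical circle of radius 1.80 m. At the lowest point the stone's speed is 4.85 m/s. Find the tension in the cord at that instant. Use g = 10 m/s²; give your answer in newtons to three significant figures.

At the lowest point, T points up (toward the centre) and the weight mg points down (away from the centre), so the net inward force is T − mg = mv²/r.
T = m(v²/r + g) = 1.59 × ((4.85)²/1.80 + 10.0) = 1.59 × (13.07 + 10.0) = 1.59 × 23.07 = 36.68 N.

36.7 N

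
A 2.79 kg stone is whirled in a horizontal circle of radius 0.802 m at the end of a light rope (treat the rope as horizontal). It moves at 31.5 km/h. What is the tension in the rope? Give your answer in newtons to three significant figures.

v = 31.5 km/h = 31.5/3.6 = 8.750 m/s.
The tension is the only horizontal force, so it supplies the full centripetal force: T = m v²/r = 2.79 × (8.750)²/0.802 = 2.79 × 76.56/0.802 = 266.3 N.

266 N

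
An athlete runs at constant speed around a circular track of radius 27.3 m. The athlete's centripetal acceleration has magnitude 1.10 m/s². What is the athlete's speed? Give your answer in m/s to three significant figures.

a_c = v²/r ⇒ v = √(a_c · r) = √(1.10 × 27.3) = √30.03 = 5.480 m/s.

5.48 m/s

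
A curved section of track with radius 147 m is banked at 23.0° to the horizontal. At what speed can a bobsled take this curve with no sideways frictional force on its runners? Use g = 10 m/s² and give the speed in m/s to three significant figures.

On a frictionless banked curve, N sinθ = mv²/r and N cosθ = mg, so tanθ = v²/(rg).
v = √(r g tanθ) = √(147 × 10.0 × tan 23.0°) = √(147 × 10.0 × 0.4245) = √624.0 = 24.98 m/s.

25.0 m/s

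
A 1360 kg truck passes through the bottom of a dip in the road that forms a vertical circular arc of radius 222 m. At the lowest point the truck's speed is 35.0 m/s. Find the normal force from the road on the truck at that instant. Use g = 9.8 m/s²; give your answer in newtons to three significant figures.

At the lowest point, N points up (toward the centre) and the weight mg points down (away from the centre), so the net inward force is N − mg = mv²/r.
N = m(v²/r + g) = 1360 × ((35.0)²/222 + 9.8) = 1360 × (5.518 + 9.8) = 1360 × 15.32 = 20830 N.

20800 N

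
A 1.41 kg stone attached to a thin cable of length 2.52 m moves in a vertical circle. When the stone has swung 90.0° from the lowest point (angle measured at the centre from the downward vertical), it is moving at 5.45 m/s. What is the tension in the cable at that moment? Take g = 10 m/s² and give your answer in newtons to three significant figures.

Take the radial direction toward the centre of the circle as positive. The component of the weight along the string toward the centre is −mg cos φ (φ measured from the bottom), so Newton's second law along the string gives T − mg cos φ = m v²/r.
cos 90.0° = 6.123 × 10^-17, so T = m(v²/r + g cos φ) = 1.41 × ((5.45)²/2.52 + 10.0 × 6.123 × 10^-17) = 1.41 × (11.79 + (6.123 × 10^-16)) = 1.41 × 11.79 = 16.62 N.

16.6 N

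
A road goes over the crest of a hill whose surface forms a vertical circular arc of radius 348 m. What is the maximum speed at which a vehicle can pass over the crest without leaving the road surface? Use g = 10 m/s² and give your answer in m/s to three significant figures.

59.0 m/s

At the crest the centre of the circle is below the vehicle, so the net downward (centripetal) force is mg − N = mv²/r.
The vehicle leaves the road when N → 0, giving v_max = √(g r) = √(10.0 × 348) = 58.99 m/s.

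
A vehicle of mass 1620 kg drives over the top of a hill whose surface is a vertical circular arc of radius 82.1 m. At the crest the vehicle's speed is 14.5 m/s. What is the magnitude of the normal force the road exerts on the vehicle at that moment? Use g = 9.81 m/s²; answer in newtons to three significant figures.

At the crest the centripetal acceleration points downward (toward the centre of the arc), so mg − N = mv²/r.
N = m(g − v²/r) = 1620 × (9.81 − (14.5)²/82.1) = 1620 × (9.81 − 2.561) = 1620 × 7.249 = 11740 N.

11700 N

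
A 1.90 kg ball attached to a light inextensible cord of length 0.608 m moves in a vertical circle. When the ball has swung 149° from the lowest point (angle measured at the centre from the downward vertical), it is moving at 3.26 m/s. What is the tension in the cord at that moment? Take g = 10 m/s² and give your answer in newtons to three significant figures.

16.9 N

Take the radial direction toward the centre of the circle as positive. The component of the weight along the string toward the centre is −mg cos φ (φ measured from the bottom), so Newton's second law along the string gives T − mg cos φ = m v²/r.
cos 149° = -0.8572, so T = m(v²/r + g cos φ) = 1.90 × ((3.26)²/0.608 + 10.0 × -0.8572) = 1.90 × (17.48 + (-8.572)) = 1.90 × 8.908 = 16.93 N.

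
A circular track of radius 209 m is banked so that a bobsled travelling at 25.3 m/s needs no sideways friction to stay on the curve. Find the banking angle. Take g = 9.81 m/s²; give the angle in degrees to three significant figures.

With no friction, the horizontal component of the normal force provides the centripetal force: N sinθ = mv²/r, while N cosθ = mg vertically.
Dividing: tanθ = v²/(r g) = (25.3)²/(209 × 9.81) = 640.1/2050 = 0.3122.
θ = arctan(0.3122) = 17.34°.

17.3°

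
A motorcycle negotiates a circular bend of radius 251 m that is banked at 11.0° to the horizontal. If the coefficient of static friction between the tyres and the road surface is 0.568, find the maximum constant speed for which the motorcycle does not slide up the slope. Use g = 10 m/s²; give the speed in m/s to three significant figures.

46.4 m/s

At the maximum speed, friction acts down the slope at its limiting value f = μN. Radially (horizontal, toward centre): N sinθ + μN cosθ = mv²/r. Vertically: N cosθ − μN sinθ = mg.
Dividing: v² = r g (sinθ + μcosθ)/(cosθ − μsinθ).
sinθ + μcosθ = 0.1908 + 0.568×0.9816 = 0.7484; cosθ − μsinθ = 0.9816 − 0.568×0.1908 = 0.8732.
v² = 251 × 10.0 × 0.7484/0.8732 = 2151 m²/s², so v = 46.38 m/s.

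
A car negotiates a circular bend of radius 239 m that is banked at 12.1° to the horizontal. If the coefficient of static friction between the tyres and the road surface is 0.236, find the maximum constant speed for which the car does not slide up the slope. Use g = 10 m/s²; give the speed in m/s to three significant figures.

33.7 m/s

At the maximum speed, friction acts down the slope at its limiting value f = μN. Radially (horizontal, toward centre): N sinθ + μN cosθ = mv²/r. Vertically: N cosθ − μN sinθ = mg.
Dividing: v² = r g (sinθ + μcosθ)/(cosθ − μsinθ).
sinθ + μcosθ = 0.2096 + 0.236×0.9778 = 0.4404; cosθ − μsinθ = 0.9778 − 0.236×0.2096 = 0.9283.
v² = 239 × 10.0 × 0.4404/0.9283 = 1134 m²/s², so v = 33.67 m/s.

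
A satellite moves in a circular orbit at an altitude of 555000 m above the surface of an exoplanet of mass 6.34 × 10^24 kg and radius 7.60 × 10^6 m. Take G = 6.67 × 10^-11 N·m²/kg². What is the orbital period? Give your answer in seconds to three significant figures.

7120 s

r = R + h = 7.60 × 10^6 + 555000 = 8.155 × 10^6 m. Gravity provides the centripetal force: G M m / r² = m v² / r ⇒ v = √(GM/r) = 7201 m/s.
T = 2πr/v = 2π × 8.155 × 10^6 / 7201 = 7116 s.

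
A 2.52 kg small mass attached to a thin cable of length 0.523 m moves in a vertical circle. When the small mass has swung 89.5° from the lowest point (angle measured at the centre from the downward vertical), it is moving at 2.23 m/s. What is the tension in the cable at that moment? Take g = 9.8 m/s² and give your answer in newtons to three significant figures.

24.2 N

Take the radial direction toward the centre of the circle as positive. The component of the weight along the string toward the centre is −mg cos φ (φ measured from the bottom), so Newton's second law along the string gives T − mg cos φ = m v²/r.
cos 89.5° = 0.008727, so T = m(v²/r + g cos φ) = 2.52 × ((2.23)²/0.523 + 9.8 × 0.008727) = 2.52 × (9.508 + (0.08552)) = 2.52 × 9.594 = 24.18 N.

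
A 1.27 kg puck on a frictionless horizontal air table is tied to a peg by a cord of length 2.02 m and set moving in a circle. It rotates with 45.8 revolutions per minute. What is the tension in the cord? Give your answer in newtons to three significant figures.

ω = 45.8 rev/min × 2π/60 = 4.796 rad/s, so v = ωr = 4.796 × 2.02 = 9.688 m/s.
The tension is the only horizontal force, so it supplies the full centripetal force: T = m v²/r = 1.27 × (9.688)²/2.02 = 1.27 × 93.86/2.02 = 59.01 N.

59.0 N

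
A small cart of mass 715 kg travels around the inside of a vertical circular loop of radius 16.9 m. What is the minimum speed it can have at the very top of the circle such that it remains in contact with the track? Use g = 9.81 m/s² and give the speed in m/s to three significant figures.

At the highest point the centre is directly below, so both the weight and N act inward: N + mg = mv²/r.
At minimum speed N → 0, so mg = mv_min²/r ⇒ v_min = √(g r) = √(9.81 × 16.9) = 12.88 m/s.

12.9 m/s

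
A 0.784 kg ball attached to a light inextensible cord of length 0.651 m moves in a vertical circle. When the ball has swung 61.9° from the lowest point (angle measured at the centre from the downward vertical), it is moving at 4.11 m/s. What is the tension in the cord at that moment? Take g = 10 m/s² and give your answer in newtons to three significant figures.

Take the radial direction toward the centre of the circle as positive. The component of the weight along the string toward the centre is −mg cos φ (φ measured from the bottom), so Newton's second law along the string gives T − mg cos φ = m v²/r.
cos 61.9° = 0.4710, so T = m(v²/r + g cos φ) = 0.784 × ((4.11)²/0.651 + 10.0 × 0.4710) = 0.784 × (25.95 + (4.710)) = 0.784 × 30.66 = 24.04 N.

24.0 N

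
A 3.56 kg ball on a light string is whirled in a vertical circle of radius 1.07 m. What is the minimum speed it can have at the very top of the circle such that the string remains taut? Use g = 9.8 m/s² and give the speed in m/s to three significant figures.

3.24 m/s

At the highest point the centre is directly below, so both the weight and T act inward: T + mg = mv²/r.
At minimum speed T → 0, so mg = mv_min²/r ⇒ v_min = √(g r) = √(9.8 × 1.07) = 3.238 m/s.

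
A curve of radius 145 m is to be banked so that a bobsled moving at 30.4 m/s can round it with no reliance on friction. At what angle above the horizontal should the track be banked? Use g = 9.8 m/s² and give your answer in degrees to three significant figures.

With no friction, the horizontal component of the normal force provides the centripetal force: N sinθ = mv²/r, while N cosθ = mg vertically.
Dividing: tanθ = v²/(r g) = (30.4)²/(145 × 9.8) = 924.2/1421 = 0.6504.
θ = arctan(0.6504) = 33.04°.

33.0°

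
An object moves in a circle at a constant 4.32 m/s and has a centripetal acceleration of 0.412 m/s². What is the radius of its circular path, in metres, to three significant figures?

45.3 m

a_c = v²/r ⇒ r = v²/a_c = (4.32)²/0.412 = 18.66/0.412 = 45.30 m.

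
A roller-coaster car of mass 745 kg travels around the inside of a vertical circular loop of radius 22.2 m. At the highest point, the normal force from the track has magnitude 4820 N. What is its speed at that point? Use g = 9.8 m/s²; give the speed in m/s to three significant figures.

At the top, N + mg = mv²/r, so v = √(r(N/m + g)) = √(22.2 × (4820/745 + 9.8)) = √(22.2 × 16.27) = √361.2 = 19.00 m/s.

19.0 m/s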